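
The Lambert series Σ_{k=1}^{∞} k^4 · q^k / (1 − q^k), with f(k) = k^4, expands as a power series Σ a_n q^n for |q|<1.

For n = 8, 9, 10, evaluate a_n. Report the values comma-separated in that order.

d|8:{1,2,4,8}  Σf=1+16+256+4096=4369
[q^9] f(1)=1,f(3)=81,f(9)=6561 ⇒ 6643
n=10: 10·1 5·2 2·5 1·10  f→[10000+625+16+1]=10642

4369, 6643, 10642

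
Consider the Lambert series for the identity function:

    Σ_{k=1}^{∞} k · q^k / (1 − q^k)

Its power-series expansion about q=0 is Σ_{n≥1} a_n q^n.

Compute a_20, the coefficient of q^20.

n=20: 20·1 10·2 5·4 4·5 2·10 1·20  f→[20+10+5+4+2+1]=42

a_20 = 42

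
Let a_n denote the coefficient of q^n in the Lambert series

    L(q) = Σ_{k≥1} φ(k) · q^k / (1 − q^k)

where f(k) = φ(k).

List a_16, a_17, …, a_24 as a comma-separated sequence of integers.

n=16: 16·1 8·2 4·4 2·8 1·16  φ→[8+4+2+1+1]=16
n=17: 1·17 17·1  φ→[1+16]=17
d|18:{18,9,6,3,2,1}  Σφ=6+6+2+2+1+1=18
[q^19] φ(19)=18,φ(1)=1 ⇒ 19
[q^20] φ(1)=1,φ(2)=1,φ(4)=2,φ(5)=4,φ(10)=4,φ(20)=8 ⇒ 20
d|21:{21,7,3,1}  Σφ=12+6+2+1=21
n=22: 22·1 11·2 2·11 1·22  φ→[10+10+1+1]=22
d|23:{1,23}  Σφ=1+22=23
d|24:{24,12,8,6,4,3,2,1}  Σφ=8+4+4+2+2+2+1+1=24

16, 17, 18, 19, 20, 21, 22, 23, 24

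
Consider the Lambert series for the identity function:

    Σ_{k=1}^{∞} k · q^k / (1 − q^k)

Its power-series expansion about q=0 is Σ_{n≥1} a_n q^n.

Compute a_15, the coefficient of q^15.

a_15 = 24

[q^15] f(1)=1,f(3)=3,f(5)=5,f(15)=15 ⇒ 24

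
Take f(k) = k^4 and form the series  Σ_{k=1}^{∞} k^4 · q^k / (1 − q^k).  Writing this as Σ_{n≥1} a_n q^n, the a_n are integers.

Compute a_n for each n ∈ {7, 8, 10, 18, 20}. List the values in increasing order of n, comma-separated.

n=7: 1·7 7·1  f→[1+2401]=2402
q^8  k|8↦f(k): 8:4096 4:256 2:16 1:1  a_8=4369
q^10  k|10↦f(k): 1:1 2:16 5:625 10:10000  a_10=10642
d|18:{1,2,3,6,9,18}  Σf=1+16+81+1296+6561+104976=112931
d|20:{20,10,5,4,2,1}  Σf=160000+10000+625+256+16+1=170898

2402, 4369, 10642, 112931, 170898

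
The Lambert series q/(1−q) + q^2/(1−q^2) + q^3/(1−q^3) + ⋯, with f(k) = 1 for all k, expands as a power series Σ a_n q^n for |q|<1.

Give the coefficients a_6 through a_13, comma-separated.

d|6:{6,3,2,1}  Σf=1+1+1+1=4
d|7:{7,1}  Σf=1+1=2
d|8:{1,2,4,8}  Σf=1+1+1+1=4
d|9:{9,3,1}  Σf=1+1+1=3
q^10  k|10↦f(k): 1:1 2:1 5:1 10:1  a_10=4
d|11:{11,1}  Σf=1+1=2
q^12  k|12↦f(k): 12:1 6:1 4:1 3:1 2:1 1:1  a_12=6
q^13  k|13↦f(k): 13:1 1:1  a_13=2

4, 2, 4, 3, 4, 2, 6, 2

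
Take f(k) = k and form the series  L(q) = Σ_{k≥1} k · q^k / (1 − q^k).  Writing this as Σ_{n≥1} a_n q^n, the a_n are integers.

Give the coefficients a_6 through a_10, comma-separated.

d|6:{6,3,2,1}  Σf=6+3+2+1=12
d|7:{7,1}  Σf=7+1=8
n=8: 8·1 4·2 2·4 1·8  f→[8+4+2+1]=15
d|9:{1,3,9}  Σf=1+3+9=13
n=10: 10·1 5·2 2·5 1·10  f→[10+5+2+1]=18

12, 8, 15, 13, 18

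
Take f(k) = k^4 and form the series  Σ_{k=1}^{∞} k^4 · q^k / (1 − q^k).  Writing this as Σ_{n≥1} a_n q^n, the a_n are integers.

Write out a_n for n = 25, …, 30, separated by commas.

391251, 485554, 538084, 655746, 707282, 872644

d|25:{1,5,25}  Σf=1+625+390625=391251
q^26  k|26↦f(k): 1:1 2:16 13:28561 26:456976  a_26=485554
[q^27] f(27)=531441,f(9)=6561,f(3)=81,f(1)=1 ⇒ 538084
n=28: 28·1 14·2 7·4 4·7 2·14 1·28  f→[614656+38416+2401+256+16+1]=655746
n=29: 1·29 29·1  f→[1+707281]=707282
q^30  k|30↦f(k): 1:1 2:16 3:81 5:625 6:1296 10:10000 15:50625 30:810000  a_30=872644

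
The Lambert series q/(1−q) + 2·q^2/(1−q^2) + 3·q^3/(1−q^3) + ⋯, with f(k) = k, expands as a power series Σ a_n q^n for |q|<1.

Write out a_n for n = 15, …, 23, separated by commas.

[q^15] f(1)=1,f(3)=3,f(5)=5,f(15)=15 ⇒ 24
[q^16] f(1)=1,f(2)=2,f(4)=4,f(8)=8,f(16)=16 ⇒ 31
d|17:{17,1}  Σf=17+1=18
n=18: 18·1 9·2 6·3 3·6 2·9 1·18  f→[18+9+6+3+2+1]=39
d|19:{1,19}  Σf=1+19=20
q^20  k|20↦f(k): 1:1 2:2 4:4 5:5 10:10 20:20  a_20=42
q^21  k|21↦f(k): 1:1 3:3 7:7 21:21  a_21=32
[q^22] f(22)=22,f(11)=11,f(2)=2,f(1)=1 ⇒ 36
d|23:{23,1}  Σf=23+1=24

24, 31, 18, 39, 20, 42, 32, 36, 24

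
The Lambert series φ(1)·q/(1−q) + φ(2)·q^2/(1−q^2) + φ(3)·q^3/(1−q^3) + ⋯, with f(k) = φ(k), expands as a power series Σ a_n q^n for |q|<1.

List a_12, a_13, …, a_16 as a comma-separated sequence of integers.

n=12: 1·12 2·6 3·4 4·3 6·2 12·1  φ→[1+1+2+2+2+4]=12
q^13  k|13↦φ(k): 1:1 13:12  a_13=13
n=14: 1·14 2·7 7·2 14·1  φ→[1+1+6+6]=14
q^15  k|15↦φ(k): 15:8 5:4 3:2 1:1  a_15=15
[q^16] φ(1)=1,φ(2)=1,φ(4)=2,φ(8)=4,φ(16)=8 ⇒ 16

12, 13, 14, 15, 16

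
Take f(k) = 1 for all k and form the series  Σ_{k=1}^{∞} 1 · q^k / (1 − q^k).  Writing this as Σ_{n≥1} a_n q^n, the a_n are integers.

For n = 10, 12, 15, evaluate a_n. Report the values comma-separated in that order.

d|10:{10,5,2,1}  Σf=1+1+1+1=4
n=12: 12·1 6·2 4·3 3·4 2·6 1·12  f→[1+1+1+1+1+1]=6
[q^15] f(1)=1,f(3)=1,f(5)=1,f(15)=1 ⇒ 4

4, 6, 4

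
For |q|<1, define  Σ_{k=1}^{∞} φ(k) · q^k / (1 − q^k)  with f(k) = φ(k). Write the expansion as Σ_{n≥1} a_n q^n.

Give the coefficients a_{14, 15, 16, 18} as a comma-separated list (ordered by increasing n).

q^14  k|14↦φ(k): 1:1 2:1 7:6 14:6  a_14=14
q^15  k|15↦φ(k): 1:1 3:2 5:4 15:8  a_15=15
n=16: 16·1 8·2 4·4 2·8 1·16  φ→[8+4+2+1+1]=16
q^18  k|18↦φ(k): 1:1 2:1 3:2 6:2 9:6 18:6  a_18=18

14, 15, 16, 18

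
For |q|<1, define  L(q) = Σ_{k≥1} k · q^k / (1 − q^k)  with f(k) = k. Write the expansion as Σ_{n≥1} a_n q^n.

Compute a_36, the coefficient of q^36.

n=36: 1·36 2·18 3·12 4·9 6·6 9·4 12·3 18·2 36·1  f→[1+2+3+4+6+9+12+18+36]=91

a_36 = 91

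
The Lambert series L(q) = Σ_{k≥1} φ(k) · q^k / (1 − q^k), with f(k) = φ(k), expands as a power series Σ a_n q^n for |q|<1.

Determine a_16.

n=16: 16·1 8·2 4·4 2·8 1·16  φ→[8+4+2+1+1]=16

a_16 = 16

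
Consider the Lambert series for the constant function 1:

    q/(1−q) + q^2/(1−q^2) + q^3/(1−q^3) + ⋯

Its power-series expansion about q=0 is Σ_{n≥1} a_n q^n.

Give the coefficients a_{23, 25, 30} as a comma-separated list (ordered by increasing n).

d|23:{1,23}  Σf=1+1=2
d|25:{25,5,1}  Σf=1+1+1=3
[q^30] f(1)=1,f(2)=1,f(3)=1,f(5)=1,f(6)=1,f(10)=1,f(15)=1,f(30)=1 ⇒ 8

2, 3, 8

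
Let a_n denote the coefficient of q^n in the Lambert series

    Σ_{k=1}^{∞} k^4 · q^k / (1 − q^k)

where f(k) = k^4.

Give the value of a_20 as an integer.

q^20  k|20↦f(k): 1:1 2:16 4:256 5:625 10:10000 20:160000  a_20=170898

a_20 = 170898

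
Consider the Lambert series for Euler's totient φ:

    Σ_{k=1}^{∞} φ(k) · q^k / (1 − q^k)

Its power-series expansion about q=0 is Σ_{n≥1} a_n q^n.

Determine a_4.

d|4:{4,2,1}  Σφ=2+1+1=4

a_4 = 4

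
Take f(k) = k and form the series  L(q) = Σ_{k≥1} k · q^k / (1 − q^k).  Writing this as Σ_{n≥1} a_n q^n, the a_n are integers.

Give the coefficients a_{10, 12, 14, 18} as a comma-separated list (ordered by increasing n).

18, 28, 24, 39

[q^10] f(10)=10,f(5)=5,f(2)=2,f(1)=1 ⇒ 18
n=12: 1·12 2·6 3·4 4·3 6·2 12·1  f→[1+2+3+4+6+12]=28
d|14:{14,7,2,1}  Σf=14+7+2+1=24
[q^18] f(18)=18,f(9)=9,f(6)=6,f(3)=3,f(2)=2,f(1)=1 ⇒ 39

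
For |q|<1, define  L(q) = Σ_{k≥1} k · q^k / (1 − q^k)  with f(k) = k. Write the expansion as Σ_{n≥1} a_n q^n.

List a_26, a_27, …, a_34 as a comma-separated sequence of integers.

d|26:{1,2,13,26}  Σf=1+2+13+26=42
q^27  k|27↦f(k): 27:27 9:9 3:3 1:1  a_27=40
d|28:{28,14,7,4,2,1}  Σf=28+14+7+4+2+1=56
q^29  k|29↦f(k): 29:29 1:1  a_29=30
[q^30] f(1)=1,f(2)=2,f(3)=3,f(5)=5,f(6)=6,f(10)=10,f(15)=15,f(30)=30 ⇒ 72
[q^31] f(31)=31,f(1)=1 ⇒ 32
q^32  k|32↦f(k): 1:1 2:2 4:4 8:8 16:16 32:32  a_32=63
[q^33] f(33)=33,f(11)=11,f(3)=3,f(1)=1 ⇒ 48
n=34: 1·34 2·17 17·2 34·1  f→[1+2+17+34]=54

42, 40, 56, 30, 72, 32, 63, 48, 54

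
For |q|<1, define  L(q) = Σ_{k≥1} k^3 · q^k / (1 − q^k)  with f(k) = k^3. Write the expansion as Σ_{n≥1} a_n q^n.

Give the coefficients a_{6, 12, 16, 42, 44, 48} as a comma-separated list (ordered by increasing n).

252, 2044, 4681, 86688, 97236, 131068

d|6:{6,3,2,1}  Σf=216+27+8+1=252
[q^12] f(1)=1,f(2)=8,f(3)=27,f(4)=64,f(6)=216,f(12)=1728 ⇒ 2044
[q^16] f(16)=4096,f(8)=512,f(4)=64,f(2)=8,f(1)=1 ⇒ 4681
d|42:{42,21,14,7,6,3,2,1}  Σf=74088+9261+2744+343+216+27+8+1=86688
[q^44] f(1)=1,f(2)=8,f(4)=64,f(11)=1331,f(22)=10648,f(44)=85184 ⇒ 97236
n=48: 1·48 2·24 3·16 4·12 6·8 8·6 12·4 16·3 24·2 48·1  f→[1+8+27+64+216+512+1728+4096+13824+110592]=131068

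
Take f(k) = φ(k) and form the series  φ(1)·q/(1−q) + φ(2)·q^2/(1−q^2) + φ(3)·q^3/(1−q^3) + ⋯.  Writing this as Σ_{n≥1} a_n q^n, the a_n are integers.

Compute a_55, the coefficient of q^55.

d|55:{55,11,5,1}  Σφ=40+10+4+1=55

a_55 = 55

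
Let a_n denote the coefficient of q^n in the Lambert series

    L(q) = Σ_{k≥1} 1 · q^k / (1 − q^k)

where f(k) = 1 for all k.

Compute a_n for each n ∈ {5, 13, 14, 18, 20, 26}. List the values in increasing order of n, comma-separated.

[q^5] f(1)=1,f(5)=1 ⇒ 2
n=13: 1·13 13·1  f→[1+1]=2
q^14  k|14↦f(k): 1:1 2:1 7:1 14:1  a_14=4
d|18:{18,9,6,3,2,1}  Σf=1+1+1+1+1+1=6
d|20:{1,2,4,5,10,20}  Σf=1+1+1+1+1+1=6
[q^26] f(1)=1,f(2)=1,f(13)=1,f(26)=1 ⇒ 4

2, 2, 4, 6, 6, 4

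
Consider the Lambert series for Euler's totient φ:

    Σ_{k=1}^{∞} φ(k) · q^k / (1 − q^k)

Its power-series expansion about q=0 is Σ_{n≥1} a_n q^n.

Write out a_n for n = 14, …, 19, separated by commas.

n=14: 14·1 7·2 2·7 1·14  φ→[6+6+1+1]=14
[q^15] φ(15)=8,φ(5)=4,φ(3)=2,φ(1)=1 ⇒ 15
[q^16] φ(16)=8,φ(8)=4,φ(4)=2,φ(2)=1,φ(1)=1 ⇒ 16
[q^17] φ(1)=1,φ(17)=16 ⇒ 17
q^18  k|18↦φ(k): 1:1 2:1 3:2 6:2 9:6 18:6  a_18=18
d|19:{19,1}  Σφ=18+1=19

14, 15, 16, 17, 18, 19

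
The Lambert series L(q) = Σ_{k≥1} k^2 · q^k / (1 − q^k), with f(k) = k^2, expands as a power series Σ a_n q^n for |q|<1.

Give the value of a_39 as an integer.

a_39 = 1700

d|39:{1,3,13,39}  Σf=1+9+169+1521=1700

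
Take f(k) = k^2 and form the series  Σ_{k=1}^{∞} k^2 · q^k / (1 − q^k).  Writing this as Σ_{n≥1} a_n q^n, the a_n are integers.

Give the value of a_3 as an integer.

d|3:{1,3}  Σf=1+9=10

a_3 = 10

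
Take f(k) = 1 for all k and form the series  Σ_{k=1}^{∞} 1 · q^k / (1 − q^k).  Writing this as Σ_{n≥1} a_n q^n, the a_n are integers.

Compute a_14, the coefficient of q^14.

[q^14] f(14)=1,f(7)=1,f(2)=1,f(1)=1 ⇒ 4

a_14 = 4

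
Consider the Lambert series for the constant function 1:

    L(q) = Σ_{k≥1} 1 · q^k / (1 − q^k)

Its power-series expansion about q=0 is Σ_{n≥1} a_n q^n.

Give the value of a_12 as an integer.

q^12  k|12↦f(k): 1:1 2:1 3:1 4:1 6:1 12:1  a_12=6

a_12 = 6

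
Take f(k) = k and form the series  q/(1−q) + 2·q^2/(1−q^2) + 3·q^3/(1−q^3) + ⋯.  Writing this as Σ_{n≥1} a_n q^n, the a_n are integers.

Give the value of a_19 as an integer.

q^19  k|19↦f(k): 1:1 19:19  a_19=20

a_19 = 20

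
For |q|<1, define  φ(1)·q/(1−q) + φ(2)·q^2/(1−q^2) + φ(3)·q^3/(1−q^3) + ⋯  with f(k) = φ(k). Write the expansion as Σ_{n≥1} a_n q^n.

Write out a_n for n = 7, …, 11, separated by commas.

d|7:{7,1}  Σφ=6+1=7
d|8:{1,2,4,8}  Σφ=1+1+2+4=8
d|9:{1,3,9}  Σφ=1+2+6=9
d|10:{10,5,2,1}  Σφ=4+4+1+1=10
[q^11] φ(1)=1,φ(11)=10 ⇒ 11

7, 8, 9, 10, 11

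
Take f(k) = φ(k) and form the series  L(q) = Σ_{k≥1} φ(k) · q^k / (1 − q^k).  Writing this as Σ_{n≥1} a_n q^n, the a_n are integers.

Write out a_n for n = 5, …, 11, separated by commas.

n=5: 5·1 1·5  φ→[4+1]=5
q^6  k|6↦φ(k): 6:2 3:2 2:1 1:1  a_6=6
n=7: 1·7 7·1  φ→[1+6]=7
n=8: 1·8 2·4 4·2 8·1  φ→[1+1+2+4]=8
n=9: 1·9 3·3 9·1  φ→[1+2+6]=9
[q^10] φ(10)=4,φ(5)=4,φ(2)=1,φ(1)=1 ⇒ 10
[q^11] φ(11)=10,φ(1)=1 ⇒ 11

5, 6, 7, 8, 9, 10, 11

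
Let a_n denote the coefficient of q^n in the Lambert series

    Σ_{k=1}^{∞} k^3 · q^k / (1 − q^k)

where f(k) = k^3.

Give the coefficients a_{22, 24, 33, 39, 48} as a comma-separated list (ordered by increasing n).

d|22:{22,11,2,1}  Σf=10648+1331+8+1=11988
d|24:{24,12,8,6,4,3,2,1}  Σf=13824+1728+512+216+64+27+8+1=16380
d|33:{1,3,11,33}  Σf=1+27+1331+35937=37296
q^39  k|39↦f(k): 39:59319 13:2197 3:27 1:1  a_39=61544
[q^48] f(48)=110592,f(24)=13824,f(16)=4096,f(12)=1728,f(8)=512,f(6)=216,f(4)=64,f(3)=27,f(2)=8,f(1)=1 ⇒ 131068

11988, 16380, 37296, 61544, 131068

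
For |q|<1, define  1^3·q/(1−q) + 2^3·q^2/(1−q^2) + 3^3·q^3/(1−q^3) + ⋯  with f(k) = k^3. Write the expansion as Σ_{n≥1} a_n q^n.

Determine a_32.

a_32 = 37449

q^32  k|32↦f(k): 32:32768 16:4096 8:512 4:64 2:8 1:1  a_32=37449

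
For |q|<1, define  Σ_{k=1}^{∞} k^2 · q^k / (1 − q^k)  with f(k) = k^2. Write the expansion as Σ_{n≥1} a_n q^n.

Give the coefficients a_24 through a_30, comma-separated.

850, 651, 850, 820, 1050, 842, 1300

d|24:{1,2,3,4,6,8,12,24}  Σf=1+4+9+16+36+64+144+576=850
[q^25] f(1)=1,f(5)=25,f(25)=625 ⇒ 651
[q^26] f(1)=1,f(2)=4,f(13)=169,f(26)=676 ⇒ 850
d|27:{1,3,9,27}  Σf=1+9+81+729=820
n=28: 1·28 2·14 4·7 7·4 14·2 28·1  f→[1+4+16+49+196+784]=1050
q^29  k|29↦f(k): 1:1 29:841  a_29=842
n=30: 1·30 2·15 3·10 5·6 6·5 10·3 15·2 30·1  f→[1+4+9+25+36+100+225+900]=1300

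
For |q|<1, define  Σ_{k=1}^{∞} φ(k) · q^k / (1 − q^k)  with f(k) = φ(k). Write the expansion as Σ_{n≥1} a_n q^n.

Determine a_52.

[q^52] φ(1)=1,φ(2)=1,φ(4)=2,φ(13)=12,φ(26)=12,φ(52)=24 ⇒ 52

a_52 = 52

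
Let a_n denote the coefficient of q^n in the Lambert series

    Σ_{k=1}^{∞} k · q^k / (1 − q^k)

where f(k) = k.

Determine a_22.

a_22 = 36

[q^22] f(1)=1,f(2)=2,f(11)=11,f(22)=22 ⇒ 36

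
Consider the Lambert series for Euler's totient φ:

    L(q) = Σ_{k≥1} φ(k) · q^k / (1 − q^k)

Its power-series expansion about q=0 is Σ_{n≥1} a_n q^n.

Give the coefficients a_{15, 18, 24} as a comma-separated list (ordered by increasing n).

d|15:{15,5,3,1}  Σφ=8+4+2+1=15
n=18: 18·1 9·2 6·3 3·6 2·9 1·18  φ→[6+6+2+2+1+1]=18
n=24: 24·1 12·2 8·3 6·4 4·6 3·8 2·12 1·24  φ→[8+4+4+2+2+2+1+1]=24

15, 18, 24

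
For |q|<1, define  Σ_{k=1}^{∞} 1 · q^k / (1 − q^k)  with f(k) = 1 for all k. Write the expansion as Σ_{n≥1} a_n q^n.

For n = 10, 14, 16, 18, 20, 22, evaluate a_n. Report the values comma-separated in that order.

4, 4, 5, 6, 6, 4

[q^10] f(10)=1,f(5)=1,f(2)=1,f(1)=1 ⇒ 4
d|14:{1,2,7,14}  Σf=1+1+1+1=4
q^16  k|16↦f(k): 1:1 2:1 4:1 8:1 16:1  a_16=5
[q^18] f(1)=1,f(2)=1,f(3)=1,f(6)=1,f(9)=1,f(18)=1 ⇒ 6
d|20:{20,10,5,4,2,1}  Σf=1+1+1+1+1+1=6
q^22  k|22↦f(k): 1:1 2:1 11:1 22:1  a_22=4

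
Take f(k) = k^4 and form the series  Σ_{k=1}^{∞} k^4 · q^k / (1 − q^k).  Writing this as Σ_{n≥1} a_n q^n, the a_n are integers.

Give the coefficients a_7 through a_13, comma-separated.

n=7: 7·1 1·7  f→[2401+1]=2402
n=8: 1·8 2·4 4·2 8·1  f→[1+16+256+4096]=4369
d|9:{1,3,9}  Σf=1+81+6561=6643
[q^10] f(1)=1,f(2)=16,f(5)=625,f(10)=10000 ⇒ 10642
d|11:{1,11}  Σf=1+14641=14642
d|12:{1,2,3,4,6,12}  Σf=1+16+81+256+1296+20736=22386
n=13: 13·1 1·13  f→[28561+1]=28562

2402, 4369, 6643, 10642, 14642, 22386, 28562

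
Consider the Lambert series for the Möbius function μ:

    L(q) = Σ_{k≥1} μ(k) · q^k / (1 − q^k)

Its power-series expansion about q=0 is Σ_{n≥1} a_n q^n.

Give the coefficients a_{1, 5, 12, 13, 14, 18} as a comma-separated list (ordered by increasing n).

q^1  k|1↦μ(k): 1:1  a_1=1
[q^5] μ(1)=1,μ(5)=-1 ⇒ 0
[q^12] μ(1)=1,μ(2)=-1,μ(3)=-1,μ(4)=0,μ(6)=1,μ(12)=0 ⇒ 0
[q^13] μ(13)=-1,μ(1)=1 ⇒ 0
d|14:{1,2,7,14}  Σμ=1+(-1)+(-1)+1=0
d|18:{1,2,3,6,9,18}  Σμ=1+(-1)+(-1)+1+0+0=0

1, 0, 0, 0, 0, 0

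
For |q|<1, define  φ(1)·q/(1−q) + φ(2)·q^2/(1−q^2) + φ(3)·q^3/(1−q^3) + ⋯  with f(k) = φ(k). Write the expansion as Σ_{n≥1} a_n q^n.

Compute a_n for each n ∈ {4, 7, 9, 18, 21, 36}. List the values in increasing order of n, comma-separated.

[q^4] φ(1)=1,φ(2)=1,φ(4)=2 ⇒ 4
q^7  k|7↦φ(k): 7:6 1:1  a_7=7
n=9: 9·1 3·3 1·9  φ→[6+2+1]=9
n=18: 18·1 9·2 6·3 3·6 2·9 1·18  φ→[6+6+2+2+1+1]=18
q^21  k|21↦φ(k): 1:1 3:2 7:6 21:12  a_21=21
d|36:{1,2,3,4,6,9,12,18,36}  Σφ=1+1+2+2+2+6+4+6+12=36

4, 7, 9, 18, 21, 36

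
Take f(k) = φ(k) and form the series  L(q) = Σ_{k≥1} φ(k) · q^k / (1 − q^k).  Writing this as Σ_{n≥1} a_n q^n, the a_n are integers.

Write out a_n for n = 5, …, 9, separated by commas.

d|5:{5,1}  Σφ=4+1=5
[q^6] φ(1)=1,φ(2)=1,φ(3)=2,φ(6)=2 ⇒ 6
d|7:{1,7}  Σφ=1+6=7
d|8:{1,2,4,8}  Σφ=1+1+2+4=8
q^9  k|9↦φ(k): 9:6 3:2 1:1  a_9=9

5, 6, 7, 8, 9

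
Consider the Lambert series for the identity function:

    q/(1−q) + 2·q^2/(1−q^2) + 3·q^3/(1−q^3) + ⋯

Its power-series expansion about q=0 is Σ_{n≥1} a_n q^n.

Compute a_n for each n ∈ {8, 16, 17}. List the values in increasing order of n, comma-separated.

15, 31, 18

q^8  k|8↦f(k): 1:1 2:2 4:4 8:8  a_8=15
n=16: 1·16 2·8 4·4 8·2 16·1  f→[1+2+4+8+16]=31
[q^17] f(1)=1,f(17)=17 ⇒ 18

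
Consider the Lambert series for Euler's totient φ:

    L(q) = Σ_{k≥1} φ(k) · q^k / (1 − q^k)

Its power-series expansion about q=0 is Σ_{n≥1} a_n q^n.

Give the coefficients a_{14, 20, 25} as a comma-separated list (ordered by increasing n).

q^14  k|14↦φ(k): 14:6 7:6 2:1 1:1  a_14=14
[q^20] φ(1)=1,φ(2)=1,φ(4)=2,φ(5)=4,φ(10)=4,φ(20)=8 ⇒ 20
q^25  k|25↦φ(k): 1:1 5:4 25:20  a_25=25

14, 20, 25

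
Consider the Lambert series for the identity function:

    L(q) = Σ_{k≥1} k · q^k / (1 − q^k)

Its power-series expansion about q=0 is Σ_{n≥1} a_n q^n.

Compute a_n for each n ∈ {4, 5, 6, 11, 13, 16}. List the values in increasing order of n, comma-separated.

7, 6, 12, 12, 14, 31

q^4  k|4↦f(k): 4:4 2:2 1:1  a_4=7
q^5  k|5↦f(k): 1:1 5:5  a_5=6
n=6: 6·1 3·2 2·3 1·6  f→[6+3+2+1]=12
q^11  k|11↦f(k): 1:1 11:11  a_11=12
n=13: 1·13 13·1  f→[1+13]=14
n=16: 1·16 2·8 4·4 8·2 16·1  f→[1+2+4+8+16]=31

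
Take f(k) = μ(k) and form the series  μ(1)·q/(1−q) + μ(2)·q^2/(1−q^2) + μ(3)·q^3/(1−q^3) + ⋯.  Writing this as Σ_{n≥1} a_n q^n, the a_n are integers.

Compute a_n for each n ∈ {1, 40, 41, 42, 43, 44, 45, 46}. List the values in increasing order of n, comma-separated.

n=1: 1·1  μ→[1]=1
q^40  k|40↦μ(k): 1:1 2:-1 4:0 5:-1 8:0 10:1 20:0 40:0  a_40=0
[q^41] μ(41)=-1,μ(1)=1 ⇒ 0
[q^42] μ(1)=1,μ(2)=-1,μ(3)=-1,μ(6)=1,μ(7)=-1,μ(14)=1,μ(21)=1,μ(42)=-1 ⇒ 0
[q^43] μ(1)=1,μ(43)=-1 ⇒ 0
[q^44] μ(1)=1,μ(2)=-1,μ(4)=0,μ(11)=-1,μ(22)=1,μ(44)=0 ⇒ 0
q^45  k|45↦μ(k): 1:1 3:-1 5:-1 9:0 15:1 45:0  a_45=0
q^46  k|46↦μ(k): 46:1 23:-1 2:-1 1:1  a_46=0

1, 0, 0, 0, 0, 0, 0, 0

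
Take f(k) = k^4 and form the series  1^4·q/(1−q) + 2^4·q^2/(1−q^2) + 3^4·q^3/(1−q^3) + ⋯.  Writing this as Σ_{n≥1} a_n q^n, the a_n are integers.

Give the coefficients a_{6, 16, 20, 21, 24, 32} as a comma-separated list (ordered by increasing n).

1394, 69905, 170898, 196964, 358258, 1118481

[q^6] f(6)=1296,f(3)=81,f(2)=16,f(1)=1 ⇒ 1394
q^16  k|16↦f(k): 1:1 2:16 4:256 8:4096 16:65536  a_16=69905
q^20  k|20↦f(k): 1:1 2:16 4:256 5:625 10:10000 20:160000  a_20=170898
n=21: 21·1 7·3 3·7 1·21  f→[194481+2401+81+1]=196964
d|24:{24,12,8,6,4,3,2,1}  Σf=331776+20736+4096+1296+256+81+16+1=358258
q^32  k|32↦f(k): 1:1 2:16 4:256 8:4096 16:65536 32:1048576  a_32=1118481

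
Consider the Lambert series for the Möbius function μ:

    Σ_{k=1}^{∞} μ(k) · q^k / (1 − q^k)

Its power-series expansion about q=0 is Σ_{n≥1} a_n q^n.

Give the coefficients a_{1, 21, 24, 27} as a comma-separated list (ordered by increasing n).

[q^1] μ(1)=1 ⇒ 1
[q^21] μ(1)=1,μ(3)=-1,μ(7)=-1,μ(21)=1 ⇒ 0
[q^24] μ(1)=1,μ(2)=-1,μ(3)=-1,μ(4)=0,μ(6)=1,μ(8)=0,μ(12)=0,μ(24)=0 ⇒ 0
[q^27] μ(27)=0,μ(9)=0,μ(3)=-1,μ(1)=1 ⇒ 0

1, 0, 0, 0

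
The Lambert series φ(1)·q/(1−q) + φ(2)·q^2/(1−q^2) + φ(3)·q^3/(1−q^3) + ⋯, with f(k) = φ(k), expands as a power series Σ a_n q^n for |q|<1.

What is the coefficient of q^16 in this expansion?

n=16: 16·1 8·2 4·4 2·8 1·16  φ→[8+4+2+1+1]=16

a_16 = 16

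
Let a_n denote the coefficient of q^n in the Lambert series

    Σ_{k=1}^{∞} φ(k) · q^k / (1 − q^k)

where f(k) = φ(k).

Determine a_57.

n=57: 1·57 3·19 19·3 57·1  φ→[1+2+18+36]=57

a_57 = 57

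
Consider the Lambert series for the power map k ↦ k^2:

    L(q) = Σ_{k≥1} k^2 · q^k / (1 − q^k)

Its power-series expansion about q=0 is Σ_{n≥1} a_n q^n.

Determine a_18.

q^18  k|18↦f(k): 18:324 9:81 6:36 3:9 2:4 1:1  a_18=455

a_18 = 455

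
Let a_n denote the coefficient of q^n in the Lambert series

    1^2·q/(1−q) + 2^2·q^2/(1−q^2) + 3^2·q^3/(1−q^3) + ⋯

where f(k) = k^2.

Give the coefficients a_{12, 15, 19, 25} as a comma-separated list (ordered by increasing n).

210, 260, 362, 651

d|12:{12,6,4,3,2,1}  Σf=144+36+16+9+4+1=210
[q^15] f(1)=1,f(3)=9,f(5)=25,f(15)=225 ⇒ 260
d|19:{19,1}  Σf=361+1=362
d|25:{25,5,1}  Σf=625+25+1=651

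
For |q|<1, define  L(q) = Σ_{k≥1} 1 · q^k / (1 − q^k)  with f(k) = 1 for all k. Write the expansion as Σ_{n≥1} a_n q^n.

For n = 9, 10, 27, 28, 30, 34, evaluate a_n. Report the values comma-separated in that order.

n=9: 1·9 3·3 9·1  f→[1+1+1]=3
q^10  k|10↦f(k): 1:1 2:1 5:1 10:1  a_10=4
d|27:{1,3,9,27}  Σf=1+1+1+1=4
[q^28] f(28)=1,f(14)=1,f(7)=1,f(4)=1,f(2)=1,f(1)=1 ⇒ 6
q^30  k|30↦f(k): 1:1 2:1 3:1 5:1 6:1 10:1 15:1 30:1  a_30=8
d|34:{34,17,2,1}  Σf=1+1+1+1=4

3, 4, 4, 6, 8, 4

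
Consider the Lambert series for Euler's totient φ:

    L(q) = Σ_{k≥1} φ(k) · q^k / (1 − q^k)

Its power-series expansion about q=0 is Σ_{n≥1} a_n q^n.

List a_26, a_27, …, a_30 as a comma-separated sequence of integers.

q^26  k|26↦φ(k): 26:12 13:12 2:1 1:1  a_26=26
[q^27] φ(1)=1,φ(3)=2,φ(9)=6,φ(27)=18 ⇒ 27
[q^28] φ(28)=12,φ(14)=6,φ(7)=6,φ(4)=2,φ(2)=1,φ(1)=1 ⇒ 28
[q^29] φ(1)=1,φ(29)=28 ⇒ 29
q^30  k|30↦φ(k): 30:8 15:8 10:4 6:2 5:4 3:2 2:1 1:1  a_30=30

26, 27, 28, 29, 30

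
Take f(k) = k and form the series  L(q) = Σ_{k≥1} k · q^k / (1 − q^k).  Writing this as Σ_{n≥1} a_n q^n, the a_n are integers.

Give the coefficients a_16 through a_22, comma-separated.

[q^16] f(1)=1,f(2)=2,f(4)=4,f(8)=8,f(16)=16 ⇒ 31
q^17  k|17↦f(k): 1:1 17:17  a_17=18
n=18: 1·18 2·9 3·6 6·3 9·2 18·1  f→[1+2+3+6+9+18]=39
[q^19] f(19)=19,f(1)=1 ⇒ 20
[q^20] f(20)=20,f(10)=10,f(5)=5,f(4)=4,f(2)=2,f(1)=1 ⇒ 42
n=21: 21·1 7·3 3·7 1·21  f→[21+7+3+1]=32
d|22:{1,2,11,22}  Σf=1+2+11+22=36

31, 18, 39, 20, 42, 32, 36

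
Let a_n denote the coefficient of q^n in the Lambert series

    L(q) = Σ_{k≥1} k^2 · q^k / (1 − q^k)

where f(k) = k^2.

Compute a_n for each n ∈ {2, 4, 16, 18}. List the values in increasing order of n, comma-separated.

n=2: 1·2 2·1  f→[1+4]=5
d|4:{1,2,4}  Σf=1+4+16=21
n=16: 1·16 2·8 4·4 8·2 16·1  f→[1+4+16+64+256]=341
[q^18] f(1)=1,f(2)=4,f(3)=9,f(6)=36,f(9)=81,f(18)=324 ⇒ 455

5, 21, 341, 455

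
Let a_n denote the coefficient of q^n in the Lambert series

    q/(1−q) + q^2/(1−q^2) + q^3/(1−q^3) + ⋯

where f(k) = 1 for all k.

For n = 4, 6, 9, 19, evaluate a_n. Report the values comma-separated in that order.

3, 4, 3, 2

d|4:{4,2,1}  Σf=1+1+1=3
d|6:{6,3,2,1}  Σf=1+1+1+1=4
d|9:{1,3,9}  Σf=1+1+1=3
[q^19] f(1)=1,f(19)=1 ⇒ 2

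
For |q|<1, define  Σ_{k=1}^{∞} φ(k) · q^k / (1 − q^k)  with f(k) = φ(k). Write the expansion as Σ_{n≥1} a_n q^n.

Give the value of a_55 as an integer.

[q^55] φ(1)=1,φ(5)=4,φ(11)=10,φ(55)=40 ⇒ 55

a_55 = 55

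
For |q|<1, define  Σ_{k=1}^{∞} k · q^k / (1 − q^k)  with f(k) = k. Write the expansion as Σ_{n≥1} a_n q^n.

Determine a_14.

a_14 = 24

q^14  k|14↦f(k): 1:1 2:2 7:7 14:14  a_14=24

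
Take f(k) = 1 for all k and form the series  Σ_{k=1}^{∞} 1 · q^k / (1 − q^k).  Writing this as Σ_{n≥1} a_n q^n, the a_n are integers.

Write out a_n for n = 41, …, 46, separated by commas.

d|41:{1,41}  Σf=1+1=2
[q^42] f(42)=1,f(21)=1,f(14)=1,f(7)=1,f(6)=1,f(3)=1,f(2)=1,f(1)=1 ⇒ 8
d|43:{43,1}  Σf=1+1=2
q^44  k|44↦f(k): 44:1 22:1 11:1 4:1 2:1 1:1  a_44=6
d|45:{1,3,5,9,15,45}  Σf=1+1+1+1+1+1=6
d|46:{46,23,2,1}  Σf=1+1+1+1=4

2, 8, 2, 6, 6, 4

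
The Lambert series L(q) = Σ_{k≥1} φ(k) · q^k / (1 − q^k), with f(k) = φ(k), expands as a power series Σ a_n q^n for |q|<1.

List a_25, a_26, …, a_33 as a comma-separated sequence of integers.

d|25:{25,5,1}  Σφ=20+4+1=25
d|26:{1,2,13,26}  Σφ=1+1+12+12=26
q^27  k|27↦φ(k): 1:1 3:2 9:6 27:18  a_27=27
q^28  k|28↦φ(k): 1:1 2:1 4:2 7:6 14:6 28:12  a_28=28
q^29  k|29↦φ(k): 29:28 1:1  a_29=29
n=30: 30·1 15·2 10·3 6·5 5·6 3·10 2·15 1·30  φ→[8+8+4+2+4+2+1+1]=30
[q^31] φ(1)=1,φ(31)=30 ⇒ 31
[q^32] φ(32)=16,φ(16)=8,φ(8)=4,φ(4)=2,φ(2)=1,φ(1)=1 ⇒ 32
n=33: 1·33 3·11 11·3 33·1  φ→[1+2+10+20]=33

25, 26, 27, 28, 29, 30, 31, 32, 33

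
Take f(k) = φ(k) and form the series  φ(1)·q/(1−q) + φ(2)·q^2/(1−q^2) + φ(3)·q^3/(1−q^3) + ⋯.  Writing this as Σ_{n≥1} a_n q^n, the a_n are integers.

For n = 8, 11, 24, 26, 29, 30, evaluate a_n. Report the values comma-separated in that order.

[q^8] φ(1)=1,φ(2)=1,φ(4)=2,φ(8)=4 ⇒ 8
d|11:{1,11}  Σφ=1+10=11
n=24: 24·1 12·2 8·3 6·4 4·6 3·8 2·12 1·24  φ→[8+4+4+2+2+2+1+1]=24
d|26:{26,13,2,1}  Σφ=12+12+1+1=26
q^29  k|29↦φ(k): 29:28 1:1  a_29=29
n=30: 30·1 15·2 10·3 6·5 5·6 3·10 2·15 1·30  φ→[8+8+4+2+4+2+1+1]=30

8, 11, 24, 26, 29, 30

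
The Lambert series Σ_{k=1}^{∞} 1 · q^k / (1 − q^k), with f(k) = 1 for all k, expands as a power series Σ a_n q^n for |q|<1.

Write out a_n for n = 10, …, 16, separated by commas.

4, 2, 6, 2, 4, 4, 5

[q^10] f(1)=1,f(2)=1,f(5)=1,f(10)=1 ⇒ 4
d|11:{1,11}  Σf=1+1=2
n=12: 1·12 2·6 3·4 4·3 6·2 12·1  f→[1+1+1+1+1+1]=6
d|13:{13,1}  Σf=1+1=2
d|14:{1,2,7,14}  Σf=1+1+1+1=4
d|15:{1,3,5,15}  Σf=1+1+1+1=4
[q^16] f(1)=1,f(2)=1,f(4)=1,f(8)=1,f(16)=1 ⇒ 5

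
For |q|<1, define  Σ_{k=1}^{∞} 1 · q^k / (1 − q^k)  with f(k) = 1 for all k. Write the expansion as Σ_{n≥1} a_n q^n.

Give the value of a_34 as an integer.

n=34: 34·1 17·2 2·17 1·34  f→[1+1+1+1]=4

a_34 = 4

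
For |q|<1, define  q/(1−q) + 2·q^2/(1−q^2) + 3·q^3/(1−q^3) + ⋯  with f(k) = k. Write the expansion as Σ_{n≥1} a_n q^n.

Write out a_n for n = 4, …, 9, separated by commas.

7, 6, 12, 8, 15, 13

n=4: 4·1 2·2 1·4  f→[4+2+1]=7
q^5  k|5↦f(k): 5:5 1:1  a_5=6
n=6: 1·6 2·3 3·2 6·1  f→[1+2+3+6]=12
[q^7] f(7)=7,f(1)=1 ⇒ 8
d|8:{8,4,2,1}  Σf=8+4+2+1=15
n=9: 1·9 3·3 9·1  f→[1+3+9]=13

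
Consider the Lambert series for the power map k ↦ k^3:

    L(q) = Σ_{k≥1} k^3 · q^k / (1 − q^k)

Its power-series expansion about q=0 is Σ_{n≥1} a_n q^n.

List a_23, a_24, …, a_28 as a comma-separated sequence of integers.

12168, 16380, 15751, 19782, 20440, 25112

n=23: 1·23 23·1  f→[1+12167]=12168
[q^24] f(24)=13824,f(12)=1728,f(8)=512,f(6)=216,f(4)=64,f(3)=27,f(2)=8,f(1)=1 ⇒ 16380
q^25  k|25↦f(k): 1:1 5:125 25:15625  a_25=15751
d|26:{26,13,2,1}  Σf=17576+2197+8+1=19782
d|27:{27,9,3,1}  Σf=19683+729+27+1=20440
n=28: 1·28 2·14 4·7 7·4 14·2 28·1  f→[1+8+64+343+2744+21952]=25112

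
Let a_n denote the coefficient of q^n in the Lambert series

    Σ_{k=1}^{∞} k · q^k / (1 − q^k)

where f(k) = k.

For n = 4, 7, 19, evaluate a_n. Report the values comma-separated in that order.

7, 8, 20

n=4: 1·4 2·2 4·1  f→[1+2+4]=7
d|7:{1,7}  Σf=1+7=8
n=19: 19·1 1·19  f→[19+1]=20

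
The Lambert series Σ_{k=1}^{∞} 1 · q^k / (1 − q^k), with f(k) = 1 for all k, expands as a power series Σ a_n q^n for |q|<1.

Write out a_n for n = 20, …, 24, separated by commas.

q^20  k|20↦f(k): 1:1 2:1 4:1 5:1 10:1 20:1  a_20=6
d|21:{21,7,3,1}  Σf=1+1+1+1=4
q^22  k|22↦f(k): 22:1 11:1 2:1 1:1  a_22=4
d|23:{1,23}  Σf=1+1=2
n=24: 24·1 12·2 8·3 6·4 4·6 3·8 2·12 1·24  f→[1+1+1+1+1+1+1+1]=8

6, 4, 4, 2, 8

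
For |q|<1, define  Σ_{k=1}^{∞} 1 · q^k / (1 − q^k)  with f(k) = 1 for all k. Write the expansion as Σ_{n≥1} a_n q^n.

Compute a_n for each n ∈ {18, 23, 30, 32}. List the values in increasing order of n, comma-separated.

n=18: 1·18 2·9 3·6 6·3 9·2 18·1  f→[1+1+1+1+1+1]=6
[q^23] f(23)=1,f(1)=1 ⇒ 2
n=30: 30·1 15·2 10·3 6·5 5·6 3·10 2·15 1·30  f→[1+1+1+1+1+1+1+1]=8
[q^32] f(1)=1,f(2)=1,f(4)=1,f(8)=1,f(16)=1,f(32)=1 ⇒ 6

6, 2, 8, 6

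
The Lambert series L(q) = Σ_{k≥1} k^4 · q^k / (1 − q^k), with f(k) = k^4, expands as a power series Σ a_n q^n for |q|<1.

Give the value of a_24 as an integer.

a_24 = 358258

q^24  k|24↦f(k): 1:1 2:16 3:81 4:256 6:1296 8:4096 12:20736 24:331776  a_24=358258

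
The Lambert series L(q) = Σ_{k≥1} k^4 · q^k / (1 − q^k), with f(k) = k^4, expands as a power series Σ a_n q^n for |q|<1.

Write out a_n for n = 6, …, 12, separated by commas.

q^6  k|6↦f(k): 6:1296 3:81 2:16 1:1  a_6=1394
d|7:{1,7}  Σf=1+2401=2402
q^8  k|8↦f(k): 1:1 2:16 4:256 8:4096  a_8=4369
d|9:{9,3,1}  Σf=6561+81+1=6643
d|10:{10,5,2,1}  Σf=10000+625+16+1=10642
q^11  k|11↦f(k): 11:14641 1:1  a_11=14642
d|12:{1,2,3,4,6,12}  Σf=1+16+81+256+1296+20736=22386

1394, 2402, 4369, 6643, 10642, 14642, 22386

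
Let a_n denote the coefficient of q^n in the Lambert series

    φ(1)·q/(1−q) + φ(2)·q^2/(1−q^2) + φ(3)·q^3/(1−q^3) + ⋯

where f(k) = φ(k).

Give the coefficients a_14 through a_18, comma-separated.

q^14  k|14↦φ(k): 1:1 2:1 7:6 14:6  a_14=14
n=15: 15·1 5·3 3·5 1·15  φ→[8+4+2+1]=15
n=16: 16·1 8·2 4·4 2·8 1·16  φ→[8+4+2+1+1]=16
d|17:{17,1}  Σφ=16+1=17
[q^18] φ(1)=1,φ(2)=1,φ(3)=2,φ(6)=2,φ(9)=6,φ(18)=6 ⇒ 18

14, 15, 16, 17, 18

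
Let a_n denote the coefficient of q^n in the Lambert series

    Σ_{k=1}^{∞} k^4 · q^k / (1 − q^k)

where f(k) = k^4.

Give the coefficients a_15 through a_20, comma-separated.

q^15  k|15↦f(k): 15:50625 5:625 3:81 1:1  a_15=51332
[q^16] f(16)=65536,f(8)=4096,f(4)=256,f(2)=16,f(1)=1 ⇒ 69905
q^17  k|17↦f(k): 17:83521 1:1  a_17=83522
q^18  k|18↦f(k): 1:1 2:16 3:81 6:1296 9:6561 18:104976  a_18=112931
[q^19] f(19)=130321,f(1)=1 ⇒ 130322
[q^20] f(20)=160000,f(10)=10000,f(5)=625,f(4)=256,f(2)=16,f(1)=1 ⇒ 170898

51332, 69905, 83522, 112931, 130322, 170898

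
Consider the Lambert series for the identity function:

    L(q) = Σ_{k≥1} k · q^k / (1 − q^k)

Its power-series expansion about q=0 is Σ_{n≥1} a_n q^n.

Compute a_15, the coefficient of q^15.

q^15  k|15↦f(k): 15:15 5:5 3:3 1:1  a_15=24

a_15 = 24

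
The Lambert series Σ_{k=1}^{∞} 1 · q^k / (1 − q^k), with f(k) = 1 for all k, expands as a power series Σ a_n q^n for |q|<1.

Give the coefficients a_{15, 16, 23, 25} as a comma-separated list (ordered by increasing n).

4, 5, 2, 3

q^15  k|15↦f(k): 1:1 3:1 5:1 15:1  a_15=4
[q^16] f(16)=1,f(8)=1,f(4)=1,f(2)=1,f(1)=1 ⇒ 5
[q^23] f(23)=1,f(1)=1 ⇒ 2
[q^25] f(1)=1,f(5)=1,f(25)=1 ⇒ 3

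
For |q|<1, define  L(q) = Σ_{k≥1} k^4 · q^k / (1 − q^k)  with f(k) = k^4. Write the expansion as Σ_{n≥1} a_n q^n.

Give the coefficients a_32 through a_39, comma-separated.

1118481, 1200644, 1419874, 1503652, 1813539, 1874162, 2215474, 2342084

n=32: 1·32 2·16 4·8 8·4 16·2 32·1  f→[1+16+256+4096+65536+1048576]=1118481
d|33:{1,3,11,33}  Σf=1+81+14641+1185921=1200644
[q^34] f(34)=1336336,f(17)=83521,f(2)=16,f(1)=1 ⇒ 1419874
n=35: 1·35 5·7 7·5 35·1  f→[1+625+2401+1500625]=1503652
d|36:{36,18,12,9,6,4,3,2,1}  Σf=1679616+104976+20736+6561+1296+256+81+16+1=1813539
d|37:{37,1}  Σf=1874161+1=1874162
d|38:{38,19,2,1}  Σf=2085136+130321+16+1=2215474
q^39  k|39↦f(k): 39:2313441 13:28561 3:81 1:1  a_39=2342084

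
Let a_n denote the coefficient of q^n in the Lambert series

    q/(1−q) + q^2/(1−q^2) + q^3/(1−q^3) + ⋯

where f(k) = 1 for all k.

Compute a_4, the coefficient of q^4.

a_4 = 3

q^4  k|4↦f(k): 4:1 2:1 1:1  a_4=3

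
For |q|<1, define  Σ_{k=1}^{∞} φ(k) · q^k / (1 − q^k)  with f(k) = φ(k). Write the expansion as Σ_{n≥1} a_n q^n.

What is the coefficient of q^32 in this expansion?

d|32:{1,2,4,8,16,32}  Σφ=1+1+2+4+8+16=32

a_32 = 32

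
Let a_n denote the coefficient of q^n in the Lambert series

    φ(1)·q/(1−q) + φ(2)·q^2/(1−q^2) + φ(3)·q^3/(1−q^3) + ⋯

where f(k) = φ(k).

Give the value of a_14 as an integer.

q^14  k|14↦φ(k): 1:1 2:1 7:6 14:6  a_14=14

a_14 = 14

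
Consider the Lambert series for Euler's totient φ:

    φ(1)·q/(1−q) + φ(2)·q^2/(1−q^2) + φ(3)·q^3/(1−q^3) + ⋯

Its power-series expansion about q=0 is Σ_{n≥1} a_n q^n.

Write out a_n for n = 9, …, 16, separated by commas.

n=9: 9·1 3·3 1·9  φ→[6+2+1]=9
d|10:{1,2,5,10}  Σφ=1+1+4+4=10
n=11: 11·1 1·11  φ→[10+1]=11
[q^12] φ(12)=4,φ(6)=2,φ(4)=2,φ(3)=2,φ(2)=1,φ(1)=1 ⇒ 12
[q^13] φ(1)=1,φ(13)=12 ⇒ 13
n=14: 14·1 7·2 2·7 1·14  φ→[6+6+1+1]=14
n=15: 15·1 5·3 3·5 1·15  φ→[8+4+2+1]=15
q^16  k|16↦φ(k): 16:8 8:4 4:2 2:1 1:1  a_16=16

9, 10, 11, 12, 13, 14, 15, 16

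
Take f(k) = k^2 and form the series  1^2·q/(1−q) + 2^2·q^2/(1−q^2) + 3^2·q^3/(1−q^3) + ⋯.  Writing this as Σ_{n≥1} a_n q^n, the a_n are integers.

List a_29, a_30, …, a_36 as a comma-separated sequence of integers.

n=29: 29·1 1·29  f→[841+1]=842
[q^30] f(1)=1,f(2)=4,f(3)=9,f(5)=25,f(6)=36,f(10)=100,f(15)=225,f(30)=900 ⇒ 1300
n=31: 31·1 1·31  f→[961+1]=962
n=32: 1·32 2·16 4·8 8·4 16·2 32·1  f→[1+4+16+64+256+1024]=1365
[q^33] f(33)=1089,f(11)=121,f(3)=9,f(1)=1 ⇒ 1220
[q^34] f(34)=1156,f(17)=289,f(2)=4,f(1)=1 ⇒ 1450
[q^35] f(35)=1225,f(7)=49,f(5)=25,f(1)=1 ⇒ 1300
n=36: 1·36 2·18 3·12 4·9 6·6 9·4 12·3 18·2 36·1  f→[1+4+9+16+36+81+144+324+1296]=1911

842, 1300, 962, 1365, 1220, 1450, 1300, 1911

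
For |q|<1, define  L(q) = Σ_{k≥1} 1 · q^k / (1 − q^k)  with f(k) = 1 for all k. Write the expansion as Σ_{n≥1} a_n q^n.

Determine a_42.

d|42:{42,21,14,7,6,3,2,1}  Σf=1+1+1+1+1+1+1+1=8

a_42 = 8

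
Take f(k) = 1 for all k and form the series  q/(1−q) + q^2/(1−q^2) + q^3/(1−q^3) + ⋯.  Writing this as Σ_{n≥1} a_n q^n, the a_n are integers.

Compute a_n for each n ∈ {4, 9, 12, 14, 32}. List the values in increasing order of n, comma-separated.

[q^4] f(4)=1,f(2)=1,f(1)=1 ⇒ 3
q^9  k|9↦f(k): 9:1 3:1 1:1  a_9=3
n=12: 1·12 2·6 3·4 4·3 6·2 12·1  f→[1+1+1+1+1+1]=6
q^14  k|14↦f(k): 14:1 7:1 2:1 1:1  a_14=4
[q^32] f(32)=1,f(16)=1,f(8)=1,f(4)=1,f(2)=1,f(1)=1 ⇒ 6

3, 3, 6, 4, 6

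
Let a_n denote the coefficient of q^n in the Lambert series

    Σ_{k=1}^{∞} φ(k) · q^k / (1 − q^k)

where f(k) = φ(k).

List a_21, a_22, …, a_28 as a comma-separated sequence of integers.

[q^21] φ(21)=12,φ(7)=6,φ(3)=2,φ(1)=1 ⇒ 21
q^22  k|22↦φ(k): 22:10 11:10 2:1 1:1  a_22=22
d|23:{1,23}  Σφ=1+22=23
q^24  k|24↦φ(k): 1:1 2:1 3:2 4:2 6:2 8:4 12:4 24:8  a_24=24
q^25  k|25↦φ(k): 25:20 5:4 1:1  a_25=25
q^26  k|26↦φ(k): 1:1 2:1 13:12 26:12  a_26=26
d|27:{1,3,9,27}  Σφ=1+2+6+18=27
q^28  k|28↦φ(k): 28:12 14:6 7:6 4:2 2:1 1:1  a_28=28

21, 22, 23, 24, 25, 26, 27, 28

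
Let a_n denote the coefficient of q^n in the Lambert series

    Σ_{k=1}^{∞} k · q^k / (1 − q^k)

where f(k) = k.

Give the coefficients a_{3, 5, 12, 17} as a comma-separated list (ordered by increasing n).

4, 6, 28, 18

[q^3] f(1)=1,f(3)=3 ⇒ 4
n=5: 1·5 5·1  f→[1+5]=6
q^12  k|12↦f(k): 12:12 6:6 4:4 3:3 2:2 1:1  a_12=28
q^17  k|17↦f(k): 17:17 1:1  a_17=18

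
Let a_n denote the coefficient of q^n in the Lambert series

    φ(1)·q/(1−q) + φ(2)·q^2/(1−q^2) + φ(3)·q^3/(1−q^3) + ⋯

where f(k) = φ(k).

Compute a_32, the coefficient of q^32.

n=32: 32·1 16·2 8·4 4·8 2·16 1·32  φ→[16+8+4+2+1+1]=32

a_32 = 32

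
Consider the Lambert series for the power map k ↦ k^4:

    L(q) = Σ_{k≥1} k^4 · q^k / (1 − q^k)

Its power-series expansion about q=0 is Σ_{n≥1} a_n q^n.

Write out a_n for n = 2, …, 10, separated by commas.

n=2: 1·2 2·1  f→[1+16]=17
q^3  k|3↦f(k): 1:1 3:81  a_3=82
d|4:{1,2,4}  Σf=1+16+256=273
d|5:{1,5}  Σf=1+625=626
q^6  k|6↦f(k): 1:1 2:16 3:81 6:1296  a_6=1394
n=7: 7·1 1·7  f→[2401+1]=2402
d|8:{8,4,2,1}  Σf=4096+256+16+1=4369
[q^9] f(1)=1,f(3)=81,f(9)=6561 ⇒ 6643
d|10:{1,2,5,10}  Σf=1+16+625+10000=10642

17, 82, 273, 626, 1394, 2402, 4369, 6643, 10642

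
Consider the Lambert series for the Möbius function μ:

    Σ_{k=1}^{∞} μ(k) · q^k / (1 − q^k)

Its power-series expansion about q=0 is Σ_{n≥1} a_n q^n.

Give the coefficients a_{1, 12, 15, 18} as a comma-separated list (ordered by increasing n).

n=1: 1·1  μ→[1]=1
[q^12] μ(12)=0,μ(6)=1,μ(4)=0,μ(3)=-1,μ(2)=-1,μ(1)=1 ⇒ 0
d|15:{15,5,3,1}  Σμ=1+(-1)+(-1)+1=0
d|18:{1,2,3,6,9,18}  Σμ=1+(-1)+(-1)+1+0+0=0

1, 0, 0, 0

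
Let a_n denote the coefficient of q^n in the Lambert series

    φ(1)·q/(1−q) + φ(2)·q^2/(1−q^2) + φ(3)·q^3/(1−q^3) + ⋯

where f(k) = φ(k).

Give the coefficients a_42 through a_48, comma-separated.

[q^42] φ(1)=1,φ(2)=1,φ(3)=2,φ(6)=2,φ(7)=6,φ(14)=6,φ(21)=12,φ(42)=12 ⇒ 42
d|43:{1,43}  Σφ=1+42=43
d|44:{44,22,11,4,2,1}  Σφ=20+10+10+2+1+1=44
q^45  k|45↦φ(k): 1:1 3:2 5:4 9:6 15:8 45:24  a_45=45
[q^46] φ(1)=1,φ(2)=1,φ(23)=22,φ(46)=22 ⇒ 46
d|47:{47,1}  Σφ=46+1=47
q^48  k|48↦φ(k): 48:16 24:8 16:8 12:4 8:4 6:2 4:2 3:2 2:1 1:1  a_48=48

42, 43, 44, 45, 46, 47, 48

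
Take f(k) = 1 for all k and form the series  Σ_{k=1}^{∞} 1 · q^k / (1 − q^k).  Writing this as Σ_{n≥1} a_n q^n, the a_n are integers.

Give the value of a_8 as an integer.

q^8  k|8↦f(k): 1:1 2:1 4:1 8:1  a_8=4

a_8 = 4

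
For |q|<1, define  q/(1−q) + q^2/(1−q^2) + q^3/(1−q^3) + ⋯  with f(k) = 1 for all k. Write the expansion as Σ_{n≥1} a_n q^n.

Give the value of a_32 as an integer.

a_32 = 6

q^32  k|32↦f(k): 1:1 2:1 4:1 8:1 16:1 32:1  a_32=6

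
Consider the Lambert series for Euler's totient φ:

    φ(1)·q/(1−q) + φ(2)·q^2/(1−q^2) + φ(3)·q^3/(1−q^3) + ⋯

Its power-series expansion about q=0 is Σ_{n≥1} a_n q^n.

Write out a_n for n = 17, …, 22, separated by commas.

[q^17] φ(17)=16,φ(1)=1 ⇒ 17
d|18:{1,2,3,6,9,18}  Σφ=1+1+2+2+6+6=18
[q^19] φ(19)=18,φ(1)=1 ⇒ 19
d|20:{20,10,5,4,2,1}  Σφ=8+4+4+2+1+1=20
[q^21] φ(21)=12,φ(7)=6,φ(3)=2,φ(1)=1 ⇒ 21
n=22: 1·22 2·11 11·2 22·1  φ→[1+1+10+10]=22

17, 18, 19, 20, 21, 22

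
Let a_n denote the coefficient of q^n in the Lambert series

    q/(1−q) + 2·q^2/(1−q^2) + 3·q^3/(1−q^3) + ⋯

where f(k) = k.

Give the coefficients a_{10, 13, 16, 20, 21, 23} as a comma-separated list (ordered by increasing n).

18, 14, 31, 42, 32, 24

q^10  k|10↦f(k): 10:10 5:5 2:2 1:1  a_10=18
d|13:{13,1}  Σf=13+1=14
n=16: 16·1 8·2 4·4 2·8 1·16  f→[16+8+4+2+1]=31
[q^20] f(20)=20,f(10)=10,f(5)=5,f(4)=4,f(2)=2,f(1)=1 ⇒ 42
q^21  k|21↦f(k): 21:21 7:7 3:3 1:1  a_21=32
[q^23] f(23)=23,f(1)=1 ⇒ 24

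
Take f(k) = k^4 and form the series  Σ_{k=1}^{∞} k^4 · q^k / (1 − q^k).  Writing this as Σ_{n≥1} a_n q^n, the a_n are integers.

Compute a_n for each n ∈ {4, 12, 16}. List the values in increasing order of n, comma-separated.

273, 22386, 69905

[q^4] f(4)=256,f(2)=16,f(1)=1 ⇒ 273
n=12: 1·12 2·6 3·4 4·3 6·2 12·1  f→[1+16+81+256+1296+20736]=22386
d|16:{1,2,4,8,16}  Σf=1+16+256+4096+65536=69905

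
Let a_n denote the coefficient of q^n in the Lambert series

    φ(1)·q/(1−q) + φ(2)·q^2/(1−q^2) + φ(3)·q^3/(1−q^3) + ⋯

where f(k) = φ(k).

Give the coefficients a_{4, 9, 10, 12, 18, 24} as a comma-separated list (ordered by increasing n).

d|4:{4,2,1}  Σφ=2+1+1=4
[q^9] φ(1)=1,φ(3)=2,φ(9)=6 ⇒ 9
q^10  k|10↦φ(k): 10:4 5:4 2:1 1:1  a_10=10
q^12  k|12↦φ(k): 1:1 2:1 3:2 4:2 6:2 12:4  a_12=12
[q^18] φ(1)=1,φ(2)=1,φ(3)=2,φ(6)=2,φ(9)=6,φ(18)=6 ⇒ 18
d|24:{24,12,8,6,4,3,2,1}  Σφ=8+4+4+2+2+2+1+1=24

4, 9, 10, 12, 18, 24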